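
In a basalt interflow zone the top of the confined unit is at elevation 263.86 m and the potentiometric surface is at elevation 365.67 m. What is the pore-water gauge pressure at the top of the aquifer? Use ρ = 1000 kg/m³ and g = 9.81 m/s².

Pressure head at the aquifer top: ψ = h − z = 365.67 − 263.86 = 101.81 m.
P = ρgψ = 1000 × 9.81 × 101.81 = 998756 Pa ≈ 999 kPa.

P ≈ 999 kPa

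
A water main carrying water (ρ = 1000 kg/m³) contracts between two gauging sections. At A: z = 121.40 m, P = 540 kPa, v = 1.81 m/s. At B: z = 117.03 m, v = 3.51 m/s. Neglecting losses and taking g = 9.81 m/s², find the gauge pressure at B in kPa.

P₂ ≈ 578 kPa

Pressure head at A: ψ₁ = P₁/(ρg) = 540×1000 / (1000 × 9.81) = 55.05 m.
Velocity heads: v₁²/2g = 1.81²/19.62 = 0.167 m; v₂²/2g = 3.51²/19.62 = 0.628 m.
Total head H = z₁ + ψ₁ + v₁²/2g = 121.40 + 55.05 + 0.167 = 176.62 m.
ψ₂ = H − z₂ − v₂²/2g = 176.62 − 117.03 − 0.628 = 58.96 m.
P₂ = ρgψ₂ = 1000 × 9.81 × 58.96 ≈ 578 kPa.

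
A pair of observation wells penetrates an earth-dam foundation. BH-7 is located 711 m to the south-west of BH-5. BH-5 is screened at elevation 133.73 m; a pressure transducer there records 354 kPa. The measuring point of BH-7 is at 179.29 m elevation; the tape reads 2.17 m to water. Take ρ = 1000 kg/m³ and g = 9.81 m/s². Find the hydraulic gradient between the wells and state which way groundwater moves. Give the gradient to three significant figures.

i ≈ 0.0103; groundwater flows toward the north-east

Pressure head at BH-5: ψ = P/(ρg) = 354×1000 / (1000 × 9.81) = 36.09 m.
Total head at BH-5: h = z + ψ = 133.73 + 36.09 = 169.82 m.
Total head at BH-7: h = 179.29 − 2.17 = 177.12 m.
Head difference: h(BH-5) − h(BH-7) = 169.82 − 177.12 = -7.30 m.
Hydraulic gradient: i = |Δh| / L = 7.30 / 711 = 0.0103.
Flow is from higher to lower head: from BH-7 toward BH-5, i.e. toward the north-east.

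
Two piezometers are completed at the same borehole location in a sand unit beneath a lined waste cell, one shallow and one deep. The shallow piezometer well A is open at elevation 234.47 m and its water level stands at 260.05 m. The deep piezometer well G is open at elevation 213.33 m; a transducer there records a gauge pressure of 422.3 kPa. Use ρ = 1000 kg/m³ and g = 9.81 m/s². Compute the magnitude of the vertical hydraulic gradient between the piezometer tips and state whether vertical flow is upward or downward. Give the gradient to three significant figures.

Total head at well A: h = 260.05 m (water level in the standpipe).
Pressure head at well G: ψ = P/(ρg) = 422.3×1000 / (1000 × 9.81) = 43.05 m.
Total head at well G: h = z + ψ = 213.33 + 43.05 = 256.38 m.
Δh = h(well A) − h(well G) = 260.05 − 256.38 = 3.67 m.
Vertical separation Δz = 234.47 − 213.33 = 21.14 m.
|i_v| = |Δh| / Δz = 3.67 / 21.14 = 0.174.
Head is higher in the shallow piezometer, so vertical flow is downward (recharge condition).

|i_v| ≈ 0.174; vertical flow is downward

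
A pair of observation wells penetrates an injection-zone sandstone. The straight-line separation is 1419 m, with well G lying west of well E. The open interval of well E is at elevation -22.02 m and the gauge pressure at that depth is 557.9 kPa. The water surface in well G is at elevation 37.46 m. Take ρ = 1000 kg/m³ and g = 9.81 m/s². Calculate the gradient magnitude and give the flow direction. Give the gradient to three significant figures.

i ≈ 0.00184; groundwater flows toward the east

Pressure head at well E: ψ = P/(ρg) = 557.9×1000 / (1000 × 9.81) = 56.87 m.
Total head at well E: h = z + ψ = -22.02 + 56.87 = 34.85 m.
Total head at well G: h = 37.46 m (water level in the piezometer is the total head).
Head difference: h(well E) − h(well G) = 34.85 − 37.46 = -2.61 m.
Hydraulic gradient: i = |Δh| / L = 2.61 / 1419 = 0.00184.
Flow is from higher to lower head: from well G toward well E, i.e. toward the east.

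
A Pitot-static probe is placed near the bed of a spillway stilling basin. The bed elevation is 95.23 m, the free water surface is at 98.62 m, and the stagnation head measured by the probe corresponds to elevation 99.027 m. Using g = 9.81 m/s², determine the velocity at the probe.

v ≈ 2.83 m/s

Near the bed, under hydrostatic conditions, the piezometric head (z + ψ) equals the free-surface elevation, 98.62 m.
Velocity head = total − piezometric = 99.027 − 98.62 = 0.407 m.
v = √(2g·h_v) = √(2 × 9.81 × 0.407) = 2.83 m/s.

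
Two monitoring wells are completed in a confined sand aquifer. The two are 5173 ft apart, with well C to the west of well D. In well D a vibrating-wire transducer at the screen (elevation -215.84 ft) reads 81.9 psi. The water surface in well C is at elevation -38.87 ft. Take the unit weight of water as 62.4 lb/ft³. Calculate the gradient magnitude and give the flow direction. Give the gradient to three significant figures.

i ≈ 0.00233; groundwater flows toward the west

Pressure head at well D: ψ = 144·P/γ = 144 × 81.9 / 62.4 = 189.00 ft.
Total head at well D: h = z + ψ = -215.84 + 189.00 = -26.84 ft.
Total head at well C: h = -38.87 ft (water level in the piezometer is the total head).
Head difference: h(well D) − h(well C) = -26.84 − (-38.87) = 12.03 ft.
Hydraulic gradient: i = |Δh| / L = 12.03 / 5173 = 0.00233.
Flow is from higher to lower head: from well D toward well C, i.e. toward the west.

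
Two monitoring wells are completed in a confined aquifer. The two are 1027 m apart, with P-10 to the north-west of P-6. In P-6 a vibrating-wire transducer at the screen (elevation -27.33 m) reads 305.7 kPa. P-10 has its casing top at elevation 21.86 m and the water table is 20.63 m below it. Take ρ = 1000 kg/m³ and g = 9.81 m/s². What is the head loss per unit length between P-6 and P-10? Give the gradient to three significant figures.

Pressure head at P-6: ψ = P/(ρg) = 305.7×1000 / (1000 × 9.81) = 31.16 m.
Total head at P-6: h = z + ψ = -27.33 + 31.16 = 3.83 m.
Total head at P-10: h = 21.86 − 20.63 = 1.23 m.
Head difference: h(P-6) − h(P-10) = 3.83 − 1.23 = 2.60 m.
Hydraulic gradient: i = |Δh| / L = 2.60 / 1027 = 0.00253.

i ≈ 0.00253 m/m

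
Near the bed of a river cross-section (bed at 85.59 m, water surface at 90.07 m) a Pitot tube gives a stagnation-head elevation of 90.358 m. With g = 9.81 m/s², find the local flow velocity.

v ≈ 2.38 m/s

Near the bed, under hydrostatic conditions, the piezometric head (z + ψ) equals the free-surface elevation, 90.07 m.
Velocity head = total − piezometric = 90.358 − 90.07 = 0.288 m.
v = √(2g·h_v) = √(2 × 9.81 × 0.288) = 2.38 m/s.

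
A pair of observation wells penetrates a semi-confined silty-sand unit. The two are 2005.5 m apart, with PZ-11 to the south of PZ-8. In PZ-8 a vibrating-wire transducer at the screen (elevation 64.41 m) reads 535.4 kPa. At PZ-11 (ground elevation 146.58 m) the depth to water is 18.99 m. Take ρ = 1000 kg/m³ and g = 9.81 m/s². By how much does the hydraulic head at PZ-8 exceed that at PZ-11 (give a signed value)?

Pressure head at PZ-8: ψ = P/(ρg) = 535.4×1000 / (1000 × 9.81) = 54.58 m.
Total head at PZ-8: h = z + ψ = 64.41 + 54.58 = 118.99 m.
Total head at PZ-11: h = 146.58 − 18.99 = 127.59 m.
Head difference: h(PZ-8) − h(PZ-11) = 118.99 − 127.59 = -8.60 m.

Δh ≈ -8.60 m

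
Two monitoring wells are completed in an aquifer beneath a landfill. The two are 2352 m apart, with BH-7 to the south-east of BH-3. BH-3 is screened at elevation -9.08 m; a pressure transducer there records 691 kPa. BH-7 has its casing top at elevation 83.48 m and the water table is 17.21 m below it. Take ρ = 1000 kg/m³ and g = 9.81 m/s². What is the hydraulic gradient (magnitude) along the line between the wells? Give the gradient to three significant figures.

i ≈ 0.00209

Pressure head at BH-3: ψ = P/(ρg) = 691×1000 / (1000 × 9.81) = 70.44 m.
Total head at BH-3: h = z + ψ = -9.08 + 70.44 = 61.36 m.
Total head at BH-7: h = 83.48 − 17.21 = 66.27 m.
Head difference: h(BH-3) − h(BH-7) = 61.36 − 66.27 = -4.91 m.
Hydraulic gradient: i = |Δh| / L = 4.91 / 2352 = 0.00209.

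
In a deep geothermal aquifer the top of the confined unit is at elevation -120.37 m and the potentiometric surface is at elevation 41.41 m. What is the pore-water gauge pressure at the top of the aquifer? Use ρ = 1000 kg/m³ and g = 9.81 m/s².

P ≈ 1590 kPa

Pressure head at the aquifer top: ψ = h − z = 41.41 − (-120.37) = 161.78 m.
P = ρgψ = 1000 × 9.81 × 161.78 = 1587062 Pa ≈ 1590 kPa.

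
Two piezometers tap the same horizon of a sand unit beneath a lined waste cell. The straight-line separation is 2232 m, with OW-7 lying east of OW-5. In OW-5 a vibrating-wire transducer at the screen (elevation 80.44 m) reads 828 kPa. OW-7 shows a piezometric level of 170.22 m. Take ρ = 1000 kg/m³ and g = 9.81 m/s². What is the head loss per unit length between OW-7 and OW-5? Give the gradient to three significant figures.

Pressure head at OW-5: ψ = P/(ρg) = 828×1000 / (1000 × 9.81) = 84.40 m.
Total head at OW-5: h = z + ψ = 80.44 + 84.40 = 164.84 m.
Total head at OW-7: h = 170.22 m (water level in the piezometer is the total head).
Head difference: h(OW-5) − h(OW-7) = 164.84 − 170.22 = -5.38 m.
Hydraulic gradient: i = |Δh| / L = 5.38 / 2232 = 0.00241.

i ≈ 0.00241 m/m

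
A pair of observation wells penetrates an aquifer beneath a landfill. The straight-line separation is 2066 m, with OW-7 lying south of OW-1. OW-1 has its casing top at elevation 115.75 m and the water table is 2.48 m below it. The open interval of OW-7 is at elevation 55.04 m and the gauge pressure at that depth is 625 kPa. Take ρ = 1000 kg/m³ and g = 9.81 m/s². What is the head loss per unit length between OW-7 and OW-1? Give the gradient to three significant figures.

Total head at OW-1: h = 115.75 − 2.48 = 113.27 m.
Pressure head at OW-7: ψ = P/(ρg) = 625×1000 / (1000 × 9.81) = 63.71 m.
Total head at OW-7: h = z + ψ = 55.04 + 63.71 = 118.75 m.
Head difference: h(OW-1) − h(OW-7) = 113.27 − 118.75 = -5.48 m.
Hydraulic gradient: i = |Δh| / L = 5.48 / 2066 = 0.00265.

i ≈ 0.00265 m/m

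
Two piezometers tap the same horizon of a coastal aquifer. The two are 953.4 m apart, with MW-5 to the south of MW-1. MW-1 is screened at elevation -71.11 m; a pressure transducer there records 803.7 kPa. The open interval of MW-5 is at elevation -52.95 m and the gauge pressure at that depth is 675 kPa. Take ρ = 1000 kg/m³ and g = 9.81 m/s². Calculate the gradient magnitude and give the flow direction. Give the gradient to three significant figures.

Pressure head at MW-1: ψ = P/(ρg) = 803.7×1000 / (1000 × 9.81) = 81.93 m.
Total head at MW-1: h = z + ψ = -71.11 + 81.93 = 10.82 m.
Pressure head at MW-5: ψ = P/(ρg) = 675×1000 / (1000 × 9.81) = 68.81 m.
Total head at MW-5: h = z + ψ = -52.95 + 68.81 = 15.86 m.
Head difference: h(MW-1) − h(MW-5) = 10.82 − 15.86 = -5.04 m.
Hydraulic gradient: i = |Δh| / L = 5.04 / 953.4 = 0.00529.
Flow is from higher to lower head: from MW-5 toward MW-1, i.e. toward the north.

i ≈ 0.00529; groundwater flows toward the north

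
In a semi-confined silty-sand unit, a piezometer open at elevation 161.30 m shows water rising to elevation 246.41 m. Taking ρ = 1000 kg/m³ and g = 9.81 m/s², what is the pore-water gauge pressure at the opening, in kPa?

P ≈ 835 kPa

Pressure head ψ = h − z = 246.41 − 161.30 = 85.11 m.
P = ρgψ = 1000 × 9.81 × 85.11 = 834929 Pa ≈ 835 kPa.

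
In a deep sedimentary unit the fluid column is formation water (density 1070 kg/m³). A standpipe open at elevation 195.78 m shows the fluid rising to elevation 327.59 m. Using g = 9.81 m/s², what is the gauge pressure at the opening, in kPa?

Pressure head ψ = h − z = 327.59 − 195.78 = 131.81 m.
P = ρgψ = 1070 × 9.81 × 131.81 = 1383570 Pa ≈ 1380 kPa.

P ≈ 1380 kPa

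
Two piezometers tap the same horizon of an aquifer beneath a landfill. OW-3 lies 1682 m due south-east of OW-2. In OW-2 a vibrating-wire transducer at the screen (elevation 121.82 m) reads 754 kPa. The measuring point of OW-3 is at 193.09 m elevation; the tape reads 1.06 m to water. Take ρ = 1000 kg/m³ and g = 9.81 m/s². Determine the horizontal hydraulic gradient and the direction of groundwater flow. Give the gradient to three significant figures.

i ≈ 0.00395; groundwater flows toward the south-east

Pressure head at OW-2: ψ = P/(ρg) = 754×1000 / (1000 × 9.81) = 76.86 m.
Total head at OW-2: h = z + ψ = 121.82 + 76.86 = 198.68 m.
Total head at OW-3: h = 193.09 − 1.06 = 192.03 m.
Head difference: h(OW-2) − h(OW-3) = 198.68 − 192.03 = 6.65 m.
Hydraulic gradient: i = |Δh| / L = 6.65 / 1682 = 0.00395.
Flow is from higher to lower head: from OW-2 toward OW-3, i.e. toward the south-east.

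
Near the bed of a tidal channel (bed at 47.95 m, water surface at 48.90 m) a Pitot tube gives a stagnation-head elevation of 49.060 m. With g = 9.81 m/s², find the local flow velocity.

v ≈ 1.77 m/s

Near the bed, under hydrostatic conditions, the piezometric head (z + ψ) equals the free-surface elevation, 48.90 m.
Velocity head = total − piezometric = 49.060 − 48.90 = 0.160 m.
v = √(2g·h_v) = √(2 × 9.81 × 0.160) = 1.77 m/s.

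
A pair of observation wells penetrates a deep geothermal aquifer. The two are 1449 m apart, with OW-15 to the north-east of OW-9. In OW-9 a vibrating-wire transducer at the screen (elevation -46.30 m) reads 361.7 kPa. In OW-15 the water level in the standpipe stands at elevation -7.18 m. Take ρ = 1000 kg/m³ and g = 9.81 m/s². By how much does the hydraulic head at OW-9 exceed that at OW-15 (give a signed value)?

Pressure head at OW-9: ψ = P/(ρg) = 361.7×1000 / (1000 × 9.81) = 36.87 m.
Total head at OW-9: h = z + ψ = -46.30 + 36.87 = -9.43 m.
Total head at OW-15: h = -7.18 m (water level in the piezometer is the total head).
Head difference: h(OW-9) − h(OW-15) = -9.43 − (-7.18) = -2.25 m.

Δh ≈ -2.25 m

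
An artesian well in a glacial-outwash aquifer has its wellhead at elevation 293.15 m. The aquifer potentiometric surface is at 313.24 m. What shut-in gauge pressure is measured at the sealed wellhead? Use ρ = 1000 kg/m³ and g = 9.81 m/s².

Head above the cap: Δh = 313.24 − 293.15 = 20.09 m.
P = ρgΔh = 1000 × 9.81 × 20.09 = 197083 Pa ≈ 197 kPa.

P ≈ 197 kPa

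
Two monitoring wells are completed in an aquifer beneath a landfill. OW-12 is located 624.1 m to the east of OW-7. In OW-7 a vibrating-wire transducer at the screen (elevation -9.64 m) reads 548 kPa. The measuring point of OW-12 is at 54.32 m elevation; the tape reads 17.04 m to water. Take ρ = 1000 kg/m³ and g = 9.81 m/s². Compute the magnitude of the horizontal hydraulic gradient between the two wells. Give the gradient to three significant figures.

i ≈ 0.0143

Pressure head at OW-7: ψ = P/(ρg) = 548×1000 / (1000 × 9.81) = 55.86 m.
Total head at OW-7: h = z + ψ = -9.64 + 55.86 = 46.22 m.
Total head at OW-12: h = 54.32 − 17.04 = 37.28 m.
Head difference: h(OW-7) − h(OW-12) = 46.22 − 37.28 = 8.94 m.
Hydraulic gradient: i = |Δh| / L = 8.94 / 624.1 = 0.0143.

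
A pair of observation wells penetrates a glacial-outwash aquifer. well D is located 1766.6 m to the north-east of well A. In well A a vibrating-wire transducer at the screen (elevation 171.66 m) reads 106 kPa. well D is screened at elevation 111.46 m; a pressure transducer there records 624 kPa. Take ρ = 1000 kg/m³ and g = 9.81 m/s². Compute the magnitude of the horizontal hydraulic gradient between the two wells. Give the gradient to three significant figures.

Pressure head at well A: ψ = P/(ρg) = 106×1000 / (1000 × 9.81) = 10.81 m.
Total head at well A: h = z + ψ = 171.66 + 10.81 = 182.47 m.
Pressure head at well D: ψ = P/(ρg) = 624×1000 / (1000 × 9.81) = 63.61 m.
Total head at well D: h = z + ψ = 111.46 + 63.61 = 175.07 m.
Head difference: h(well A) − h(well D) = 182.47 − 175.07 = 7.40 m.
Hydraulic gradient: i = |Δh| / L = 7.40 / 1766.6 = 0.00419.

i ≈ 0.00419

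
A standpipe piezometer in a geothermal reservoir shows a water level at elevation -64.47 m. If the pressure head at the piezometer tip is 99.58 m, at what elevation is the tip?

z ≈ -164.05 m

z = h − ψ = -64.47 − 99.58 = -164.05 m.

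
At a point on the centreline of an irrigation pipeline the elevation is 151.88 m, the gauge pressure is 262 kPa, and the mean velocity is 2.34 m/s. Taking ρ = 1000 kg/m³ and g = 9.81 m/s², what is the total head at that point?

h ≈ 178.87 m

Pressure head ψ = P/(ρg) = 262×1000 / (1000 × 9.81) = 26.71 m.
Velocity head = v²/(2g) = 2.34² / (2 × 9.81) = 0.279 m.
h = z + ψ + v²/(2g) = 151.88 + 26.71 + 0.279 = 178.87 m.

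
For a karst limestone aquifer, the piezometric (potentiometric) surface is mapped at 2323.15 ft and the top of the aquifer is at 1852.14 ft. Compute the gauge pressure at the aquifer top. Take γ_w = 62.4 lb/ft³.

P ≈ 204 psi

Pressure head at the aquifer top: ψ = h − z = 2323.15 − 1852.14 = 471.01 ft.
P = γψ/144 = 62.4 × 471.01 / 144 = 204 psi.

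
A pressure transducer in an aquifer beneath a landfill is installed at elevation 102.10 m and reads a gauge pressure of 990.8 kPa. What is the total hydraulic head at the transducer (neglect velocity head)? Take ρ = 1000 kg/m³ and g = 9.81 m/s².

ψ = P/(ρg) = 990.8×1000 / (1000 × 9.81) = 101.00 m.
h = z + ψ = 102.10 + 101.00 = 203.10 m.

h ≈ 203.10 m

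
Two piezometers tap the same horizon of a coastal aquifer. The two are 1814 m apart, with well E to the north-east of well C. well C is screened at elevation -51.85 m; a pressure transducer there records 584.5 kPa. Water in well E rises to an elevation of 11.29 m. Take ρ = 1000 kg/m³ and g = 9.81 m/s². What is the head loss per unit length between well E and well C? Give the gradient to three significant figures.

i ≈ 0.00196 m/m

Pressure head at well C: ψ = P/(ρg) = 584.5×1000 / (1000 × 9.81) = 59.58 m.
Total head at well C: h = z + ψ = -51.85 + 59.58 = 7.73 m.
Total head at well E: h = 11.29 m (water level in the piezometer is the total head).
Head difference: h(well C) − h(well E) = 7.73 − 11.29 = -3.56 m.
Hydraulic gradient: i = |Δh| / L = 3.56 / 1814 = 0.00196.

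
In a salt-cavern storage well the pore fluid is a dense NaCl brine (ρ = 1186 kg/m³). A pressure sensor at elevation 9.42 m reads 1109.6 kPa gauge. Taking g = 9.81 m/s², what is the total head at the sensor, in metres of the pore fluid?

ψ = P/(ρg) = 1109.6×1000 / (1186 × 9.81) = 95.37 m.
h = z + ψ = 9.42 + 95.37 = 104.79 m.

h ≈ 104.79 m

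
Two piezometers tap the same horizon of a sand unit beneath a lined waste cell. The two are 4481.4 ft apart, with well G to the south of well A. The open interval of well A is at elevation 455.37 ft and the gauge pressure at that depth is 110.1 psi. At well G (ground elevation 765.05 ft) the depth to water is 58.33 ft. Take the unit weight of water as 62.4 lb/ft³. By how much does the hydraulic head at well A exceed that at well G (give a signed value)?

Pressure head at well A: ψ = 144·P/γ = 144 × 110.1 / 62.4 = 254.08 ft.
Total head at well A: h = z + ψ = 455.37 + 254.08 = 709.45 ft.
Total head at well G: h = 765.05 − 58.33 = 706.72 ft.
Head difference: h(well A) − h(well G) = 709.45 − 706.72 = 2.73 ft.

Δh ≈ 2.73 ft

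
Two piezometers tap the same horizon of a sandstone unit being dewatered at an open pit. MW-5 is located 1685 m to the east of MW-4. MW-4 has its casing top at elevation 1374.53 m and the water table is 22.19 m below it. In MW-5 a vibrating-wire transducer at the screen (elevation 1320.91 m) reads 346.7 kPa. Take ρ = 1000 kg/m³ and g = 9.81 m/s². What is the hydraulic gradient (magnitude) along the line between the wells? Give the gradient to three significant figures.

i ≈ 0.00232

Total head at MW-4: h = 1374.53 − 22.19 = 1352.34 m.
Pressure head at MW-5: ψ = P/(ρg) = 346.7×1000 / (1000 × 9.81) = 35.34 m.
Total head at MW-5: h = z + ψ = 1320.91 + 35.34 = 1356.25 m.
Head difference: h(MW-4) − h(MW-5) = 1352.34 − 1356.25 = -3.91 m.
Hydraulic gradient: i = |Δh| / L = 3.91 / 1685 = 0.00232.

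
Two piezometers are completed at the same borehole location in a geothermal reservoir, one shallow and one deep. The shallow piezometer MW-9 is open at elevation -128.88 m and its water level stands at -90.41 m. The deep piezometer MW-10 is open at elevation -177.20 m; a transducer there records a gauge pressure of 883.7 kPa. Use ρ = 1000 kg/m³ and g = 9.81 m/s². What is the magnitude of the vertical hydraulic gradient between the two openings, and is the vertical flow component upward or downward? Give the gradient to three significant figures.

Total head at MW-9: h = -90.41 m (water level in the standpipe).
Pressure head at MW-10: ψ = P/(ρg) = 883.7×1000 / (1000 × 9.81) = 90.08 m.
Total head at MW-10: h = z + ψ = -177.20 + 90.08 = -87.12 m.
Δh = h(MW-9) − h(MW-10) = -90.41 − (-87.12) = -3.29 m.
Vertical separation Δz = -128.88 − (-177.20) = 48.32 m.
|i_v| = |Δh| / Δz = 3.29 / 48.32 = 0.0681.
Head is higher in the deep piezometer, so vertical flow is upward (discharge condition).

|i_v| ≈ 0.0681; vertical flow is upward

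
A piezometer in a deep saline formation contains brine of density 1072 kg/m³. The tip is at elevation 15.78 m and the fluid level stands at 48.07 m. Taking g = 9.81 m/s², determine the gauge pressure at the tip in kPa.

Pressure head ψ = h − z = 48.07 − 15.78 = 32.29 m.
P = ρgψ = 1072 × 9.81 × 32.29 = 339572 Pa ≈ 340 kPa.

P ≈ 340 kPa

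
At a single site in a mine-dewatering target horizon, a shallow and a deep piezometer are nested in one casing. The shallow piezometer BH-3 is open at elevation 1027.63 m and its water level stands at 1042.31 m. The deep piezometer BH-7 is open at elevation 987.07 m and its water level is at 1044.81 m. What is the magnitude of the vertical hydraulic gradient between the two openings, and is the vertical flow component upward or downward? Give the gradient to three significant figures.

Total head at BH-3: h = 1042.31 m (water level in the standpipe).
Total head at BH-7: h = 1044.81 m.
Δh = h(BH-3) − h(BH-7) = 1042.31 − 1044.81 = -2.50 m.
Vertical separation Δz = 1027.63 − 987.07 = 40.56 m.
|i_v| = |Δh| / Δz = 2.50 / 40.56 = 0.0616.
Head is higher in the deep piezometer, so vertical flow is upward (discharge condition).

|i_v| ≈ 0.0616; vertical flow is upward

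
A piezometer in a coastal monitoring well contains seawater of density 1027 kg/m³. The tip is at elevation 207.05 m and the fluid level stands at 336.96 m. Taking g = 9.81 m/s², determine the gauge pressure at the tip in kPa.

Pressure head ψ = h − z = 336.96 − 207.05 = 129.91 m.
P = ρgψ = 1027 × 9.81 × 129.91 = 1308826 Pa ≈ 1310 kPa.

P ≈ 1310 kPa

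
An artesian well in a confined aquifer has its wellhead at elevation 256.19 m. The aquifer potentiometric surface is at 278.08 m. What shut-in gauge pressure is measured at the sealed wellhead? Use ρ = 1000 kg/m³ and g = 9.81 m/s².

P ≈ 215 kPa

Head above the cap: Δh = 278.08 − 256.19 = 21.89 m.
P = ρgΔh = 1000 × 9.81 × 21.89 = 214741 Pa ≈ 215 kPa.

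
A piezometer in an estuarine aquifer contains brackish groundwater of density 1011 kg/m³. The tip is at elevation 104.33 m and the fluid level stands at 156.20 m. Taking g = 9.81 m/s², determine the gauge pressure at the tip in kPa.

P ≈ 514 kPa

Pressure head ψ = h − z = 156.20 − 104.33 = 51.87 m.
P = ρgψ = 1011 × 9.81 × 51.87 = 514442 Pa ≈ 514 kPa.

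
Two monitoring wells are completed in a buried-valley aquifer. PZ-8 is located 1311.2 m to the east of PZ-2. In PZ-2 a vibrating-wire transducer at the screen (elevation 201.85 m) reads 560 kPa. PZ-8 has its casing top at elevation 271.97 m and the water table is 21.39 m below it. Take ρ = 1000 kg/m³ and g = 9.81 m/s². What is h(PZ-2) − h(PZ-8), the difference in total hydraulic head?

Pressure head at PZ-2: ψ = P/(ρg) = 560×1000 / (1000 × 9.81) = 57.08 m.
Total head at PZ-2: h = z + ψ = 201.85 + 57.08 = 258.93 m.
Total head at PZ-8: h = 271.97 − 21.39 = 250.58 m.
Head difference: h(PZ-2) − h(PZ-8) = 258.93 − 250.58 = 8.35 m.

Δh ≈ 8.35 m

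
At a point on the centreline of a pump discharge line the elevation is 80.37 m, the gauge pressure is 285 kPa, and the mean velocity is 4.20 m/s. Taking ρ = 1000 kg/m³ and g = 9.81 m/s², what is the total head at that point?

h ≈ 110.32 m

Pressure head ψ = P/(ρg) = 285×1000 / (1000 × 9.81) = 29.05 m.
Velocity head = v²/(2g) = 4.20² / (2 × 9.81) = 0.899 m.
h = z + ψ + v²/(2g) = 80.37 + 29.05 + 0.899 = 110.32 m.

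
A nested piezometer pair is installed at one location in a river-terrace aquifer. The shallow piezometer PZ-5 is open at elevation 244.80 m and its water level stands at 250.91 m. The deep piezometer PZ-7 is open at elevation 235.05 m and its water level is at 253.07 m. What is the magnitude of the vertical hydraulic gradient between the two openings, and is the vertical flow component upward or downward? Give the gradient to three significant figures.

Total head at PZ-5: h = 250.91 m (water level in the standpipe).
Total head at PZ-7: h = 253.07 m.
Δh = h(PZ-5) − h(PZ-7) = 250.91 − 253.07 = -2.16 m.
Vertical separation Δz = 244.80 − 235.05 = 9.75 m.
|i_v| = |Δh| / Δz = 2.16 / 9.75 = 0.222.
Head is higher in the deep piezometer, so vertical flow is upward (discharge condition).

|i_v| ≈ 0.222; vertical flow is upward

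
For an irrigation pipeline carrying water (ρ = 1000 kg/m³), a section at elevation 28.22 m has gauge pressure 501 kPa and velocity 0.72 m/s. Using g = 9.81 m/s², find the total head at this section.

Pressure head ψ = P/(ρg) = 501×1000 / (1000 × 9.81) = 51.07 m.
Velocity head = v²/(2g) = 0.72² / (2 × 9.81) = 0.026 m.
h = z + ψ + v²/(2g) = 28.22 + 51.07 + 0.026 = 79.32 m.

h ≈ 79.32 m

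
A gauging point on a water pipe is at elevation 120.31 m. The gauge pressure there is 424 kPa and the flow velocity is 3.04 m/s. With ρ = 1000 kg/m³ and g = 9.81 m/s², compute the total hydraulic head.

Pressure head ψ = P/(ρg) = 424×1000 / (1000 × 9.81) = 43.22 m.
Velocity head = v²/(2g) = 3.04² / (2 × 9.81) = 0.471 m.
h = z + ψ + v²/(2g) = 120.31 + 43.22 + 0.471 = 164.00 m.

h ≈ 164.00 m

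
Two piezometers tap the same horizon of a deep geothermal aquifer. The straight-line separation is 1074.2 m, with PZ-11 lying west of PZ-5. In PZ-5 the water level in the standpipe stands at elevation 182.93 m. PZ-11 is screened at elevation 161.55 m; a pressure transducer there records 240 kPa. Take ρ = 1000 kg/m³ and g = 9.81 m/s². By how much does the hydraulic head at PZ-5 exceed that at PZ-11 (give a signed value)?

Δh ≈ -3.08 m

Total head at PZ-5: h = 182.93 m (water level in the piezometer is the total head).
Pressure head at PZ-11: ψ = P/(ρg) = 240×1000 / (1000 × 9.81) = 24.46 m.
Total head at PZ-11: h = z + ψ = 161.55 + 24.46 = 186.01 m.
Head difference: h(PZ-5) − h(PZ-11) = 182.93 − 186.01 = -3.08 m.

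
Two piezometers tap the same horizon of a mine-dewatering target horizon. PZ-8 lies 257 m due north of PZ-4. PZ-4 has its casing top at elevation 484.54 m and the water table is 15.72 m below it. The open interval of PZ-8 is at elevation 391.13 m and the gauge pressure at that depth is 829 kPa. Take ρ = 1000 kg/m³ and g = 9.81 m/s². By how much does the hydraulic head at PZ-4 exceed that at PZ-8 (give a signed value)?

Δh ≈ -6.82 m

Total head at PZ-4: h = 484.54 − 15.72 = 468.82 m.
Pressure head at PZ-8: ψ = P/(ρg) = 829×1000 / (1000 × 9.81) = 84.51 m.
Total head at PZ-8: h = z + ψ = 391.13 + 84.51 = 475.64 m.
Head difference: h(PZ-4) − h(PZ-8) = 468.82 − 475.64 = -6.82 m.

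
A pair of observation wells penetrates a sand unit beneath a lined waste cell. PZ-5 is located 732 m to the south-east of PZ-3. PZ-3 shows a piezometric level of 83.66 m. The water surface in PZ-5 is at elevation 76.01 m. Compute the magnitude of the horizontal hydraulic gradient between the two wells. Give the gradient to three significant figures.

i ≈ 0.0105

Total head at PZ-3: h = 83.66 m (water level in the piezometer is the total head).
Total head at PZ-5: h = 76.01 m (water level in the piezometer is the total head).
Head difference: h(PZ-3) − h(PZ-5) = 83.66 − 76.01 = 7.65 m.
Hydraulic gradient: i = |Δh| / L = 7.65 / 732 = 0.0105.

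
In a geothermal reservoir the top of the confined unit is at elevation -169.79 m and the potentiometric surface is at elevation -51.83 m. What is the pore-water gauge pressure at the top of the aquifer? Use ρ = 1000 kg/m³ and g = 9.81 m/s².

P ≈ 1160 kPa

Pressure head at the aquifer top: ψ = h − z = -51.83 − (-169.79) = 117.96 m.
P = ρgψ = 1000 × 9.81 × 117.96 = 1157188 Pa ≈ 1160 kPa.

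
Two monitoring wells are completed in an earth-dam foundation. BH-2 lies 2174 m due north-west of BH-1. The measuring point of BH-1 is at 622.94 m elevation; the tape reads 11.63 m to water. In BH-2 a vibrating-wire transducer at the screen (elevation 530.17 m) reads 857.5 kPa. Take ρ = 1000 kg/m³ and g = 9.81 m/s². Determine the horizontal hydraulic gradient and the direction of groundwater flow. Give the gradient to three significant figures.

Total head at BH-1: h = 622.94 − 11.63 = 611.31 m.
Pressure head at BH-2: ψ = P/(ρg) = 857.5×1000 / (1000 × 9.81) = 87.41 m.
Total head at BH-2: h = z + ψ = 530.17 + 87.41 = 617.58 m.
Head difference: h(BH-1) − h(BH-2) = 611.31 − 617.58 = -6.27 m.
Hydraulic gradient: i = |Δh| / L = 6.27 / 2174 = 0.00288.
Flow is from higher to lower head: from BH-2 toward BH-1, i.e. toward the south-east.

i ≈ 0.00288; groundwater flows toward the south-east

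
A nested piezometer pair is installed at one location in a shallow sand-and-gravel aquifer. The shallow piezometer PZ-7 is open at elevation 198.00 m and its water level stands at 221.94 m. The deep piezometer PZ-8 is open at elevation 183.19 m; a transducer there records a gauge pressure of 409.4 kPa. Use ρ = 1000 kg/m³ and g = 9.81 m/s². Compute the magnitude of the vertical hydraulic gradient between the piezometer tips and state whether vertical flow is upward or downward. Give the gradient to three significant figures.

Total head at PZ-7: h = 221.94 m (water level in the standpipe).
Pressure head at PZ-8: ψ = P/(ρg) = 409.4×1000 / (1000 × 9.81) = 41.73 m.
Total head at PZ-8: h = z + ψ = 183.19 + 41.73 = 224.92 m.
Δh = h(PZ-7) − h(PZ-8) = 221.94 − 224.92 = -2.98 m.
Vertical separation Δz = 198.00 − 183.19 = 14.81 m.
|i_v| = |Δh| / Δz = 2.98 / 14.81 = 0.201.
Head is higher in the deep piezometer, so vertical flow is upward (discharge condition).

|i_v| ≈ 0.201; vertical flow is upward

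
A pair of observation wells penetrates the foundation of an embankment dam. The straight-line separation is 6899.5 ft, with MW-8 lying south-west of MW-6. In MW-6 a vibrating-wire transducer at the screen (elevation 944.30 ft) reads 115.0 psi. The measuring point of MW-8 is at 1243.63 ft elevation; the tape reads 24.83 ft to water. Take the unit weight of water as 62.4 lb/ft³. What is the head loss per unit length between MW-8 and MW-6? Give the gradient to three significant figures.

i ≈ 0.00132 ft/ft

Pressure head at MW-6: ψ = 144·P/γ = 144 × 115.0 / 62.4 = 265.38 ft.
Total head at MW-6: h = z + ψ = 944.30 + 265.38 = 1209.68 ft.
Total head at MW-8: h = 1243.63 − 24.83 = 1218.80 ft.
Head difference: h(MW-6) − h(MW-8) = 1209.68 − 1218.80 = -9.12 ft.
Hydraulic gradient: i = |Δh| / L = 9.12 / 6899.5 = 0.00132.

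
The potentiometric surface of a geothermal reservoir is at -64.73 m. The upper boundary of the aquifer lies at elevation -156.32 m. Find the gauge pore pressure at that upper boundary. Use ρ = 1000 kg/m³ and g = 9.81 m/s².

P ≈ 898 kPa

Pressure head at the aquifer top: ψ = h − z = -64.73 − (-156.32) = 91.59 m.
P = ρgψ = 1000 × 9.81 × 91.59 = 898498 Pa ≈ 898 kPa.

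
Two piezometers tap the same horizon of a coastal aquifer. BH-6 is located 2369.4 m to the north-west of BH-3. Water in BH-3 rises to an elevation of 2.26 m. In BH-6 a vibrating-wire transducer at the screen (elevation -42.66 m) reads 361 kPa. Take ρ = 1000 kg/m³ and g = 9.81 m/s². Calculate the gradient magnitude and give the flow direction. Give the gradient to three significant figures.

i ≈ 0.00343; groundwater flows toward the north-west

Total head at BH-3: h = 2.26 m (water level in the piezometer is the total head).
Pressure head at BH-6: ψ = P/(ρg) = 361×1000 / (1000 × 9.81) = 36.80 m.
Total head at BH-6: h = z + ψ = -42.66 + 36.80 = -5.86 m.
Head difference: h(BH-3) − h(BH-6) = 2.26 − (-5.86) = 8.12 m.
Hydraulic gradient: i = |Δh| / L = 8.12 / 2369.4 = 0.00343.
Flow is from higher to lower head: from BH-3 toward BH-6, i.e. toward the north-west.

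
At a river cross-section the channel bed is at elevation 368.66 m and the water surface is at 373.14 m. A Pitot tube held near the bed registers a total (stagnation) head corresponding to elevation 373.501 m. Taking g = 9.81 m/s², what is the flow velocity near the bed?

Near the bed, under hydrostatic conditions, the piezometric head (z + ψ) equals the free-surface elevation, 373.14 m.
Velocity head = total − piezometric = 373.501 − 373.14 = 0.361 m.
v = √(2g·h_v) = √(2 × 9.81 × 0.361) = 2.66 m/s.

v ≈ 2.66 m/s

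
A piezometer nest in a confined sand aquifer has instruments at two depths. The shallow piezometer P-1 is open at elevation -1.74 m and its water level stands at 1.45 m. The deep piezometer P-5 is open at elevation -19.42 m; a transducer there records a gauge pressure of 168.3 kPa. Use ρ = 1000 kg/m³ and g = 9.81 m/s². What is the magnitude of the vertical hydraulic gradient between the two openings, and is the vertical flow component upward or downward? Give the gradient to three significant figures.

Total head at P-1: h = 1.45 m (water level in the standpipe).
Pressure head at P-5: ψ = P/(ρg) = 168.3×1000 / (1000 × 9.81) = 17.16 m.
Total head at P-5: h = z + ψ = -19.42 + 17.16 = -2.26 m.
Δh = h(P-1) − h(P-5) = 1.45 − (-2.26) = 3.71 m.
Vertical separation Δz = -1.74 − (-19.42) = 17.68 m.
|i_v| = |Δh| / Δz = 3.71 / 17.68 = 0.210.
Head is higher in the shallow piezometer, so vertical flow is downward (recharge condition).

|i_v| ≈ 0.210; vertical flow is downward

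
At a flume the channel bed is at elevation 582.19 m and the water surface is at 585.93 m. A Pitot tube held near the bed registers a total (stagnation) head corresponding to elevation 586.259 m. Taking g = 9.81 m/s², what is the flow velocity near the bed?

v ≈ 2.54 m/s

Near the bed, under hydrostatic conditions, the piezometric head (z + ψ) equals the free-surface elevation, 585.93 m.
Velocity head = total − piezometric = 586.259 − 585.93 = 0.329 m.
v = √(2g·h_v) = √(2 × 9.81 × 0.329) = 2.54 m/s.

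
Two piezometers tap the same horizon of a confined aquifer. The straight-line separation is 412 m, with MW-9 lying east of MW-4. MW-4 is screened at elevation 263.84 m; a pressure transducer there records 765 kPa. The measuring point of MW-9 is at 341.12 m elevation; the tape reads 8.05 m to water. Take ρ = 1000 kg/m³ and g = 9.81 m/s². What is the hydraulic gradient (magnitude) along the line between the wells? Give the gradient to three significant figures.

Pressure head at MW-4: ψ = P/(ρg) = 765×1000 / (1000 × 9.81) = 77.98 m.
Total head at MW-4: h = z + ψ = 263.84 + 77.98 = 341.82 m.
Total head at MW-9: h = 341.12 − 8.05 = 333.07 m.
Head difference: h(MW-4) − h(MW-9) = 341.82 − 333.07 = 8.75 m.
Hydraulic gradient: i = |Δh| / L = 8.75 / 412 = 0.0212.

i ≈ 0.0212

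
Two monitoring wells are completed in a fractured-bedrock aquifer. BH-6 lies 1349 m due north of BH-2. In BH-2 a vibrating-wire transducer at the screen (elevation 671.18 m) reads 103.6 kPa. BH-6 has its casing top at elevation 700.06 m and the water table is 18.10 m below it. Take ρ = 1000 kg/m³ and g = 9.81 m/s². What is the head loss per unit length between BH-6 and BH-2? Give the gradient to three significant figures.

i ≈ 0.000163 m/m

Pressure head at BH-2: ψ = P/(ρg) = 103.6×1000 / (1000 × 9.81) = 10.56 m.
Total head at BH-2: h = z + ψ = 671.18 + 10.56 = 681.74 m.
Total head at BH-6: h = 700.06 − 18.10 = 681.96 m.
Head difference: h(BH-2) − h(BH-6) = 681.74 − 681.96 = -0.22 m.
Hydraulic gradient: i = |Δh| / L = 0.22 / 1349 = 0.000163.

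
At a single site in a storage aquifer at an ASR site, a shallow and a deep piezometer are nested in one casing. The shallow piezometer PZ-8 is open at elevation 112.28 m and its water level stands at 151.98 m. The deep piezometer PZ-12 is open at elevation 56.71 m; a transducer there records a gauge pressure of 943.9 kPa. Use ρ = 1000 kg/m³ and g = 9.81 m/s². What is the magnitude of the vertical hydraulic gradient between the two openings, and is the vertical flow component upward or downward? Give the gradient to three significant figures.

Total head at PZ-8: h = 151.98 m (water level in the standpipe).
Pressure head at PZ-12: ψ = P/(ρg) = 943.9×1000 / (1000 × 9.81) = 96.22 m.
Total head at PZ-12: h = z + ψ = 56.71 + 96.22 = 152.93 m.
Δh = h(PZ-8) − h(PZ-12) = 151.98 − 152.93 = -0.95 m.
Vertical separation Δz = 112.28 − 56.71 = 55.57 m.
|i_v| = |Δh| / Δz = 0.95 / 55.57 = 0.0171.
Head is higher in the deep piezometer, so vertical flow is upward (discharge condition).

|i_v| ≈ 0.0171; vertical flow is upward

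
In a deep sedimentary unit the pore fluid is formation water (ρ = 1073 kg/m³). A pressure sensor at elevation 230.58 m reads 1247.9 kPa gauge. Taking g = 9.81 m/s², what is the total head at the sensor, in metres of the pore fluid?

ψ = P/(ρg) = 1247.9×1000 / (1073 × 9.81) = 118.55 m.
h = z + ψ = 230.58 + 118.55 = 349.13 m.

h ≈ 349.13 m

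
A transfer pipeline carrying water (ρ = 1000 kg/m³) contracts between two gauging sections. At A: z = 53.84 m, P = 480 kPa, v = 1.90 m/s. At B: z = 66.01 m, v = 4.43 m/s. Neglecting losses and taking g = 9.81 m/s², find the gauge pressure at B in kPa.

Pressure head at A: ψ₁ = P₁/(ρg) = 480×1000 / (1000 × 9.81) = 48.93 m.
Velocity heads: v₁²/2g = 1.90²/19.62 = 0.184 m; v₂²/2g = 4.43²/19.62 = 1.000 m.
Total head H = z₁ + ψ₁ + v₁²/2g = 53.84 + 48.93 + 0.184 = 102.95 m.
ψ₂ = H − z₂ − v₂²/2g = 102.95 − 66.01 − 1.000 = 35.94 m.
P₂ = ρgψ₂ = 1000 × 9.81 × 35.94 ≈ 353 kPa.

P₂ ≈ 353 kPa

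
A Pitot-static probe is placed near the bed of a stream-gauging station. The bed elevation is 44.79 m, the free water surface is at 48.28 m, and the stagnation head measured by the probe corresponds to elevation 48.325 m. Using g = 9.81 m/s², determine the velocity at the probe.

v ≈ 0.940 m/s

Near the bed, under hydrostatic conditions, the piezometric head (z + ψ) equals the free-surface elevation, 48.28 m.
Velocity head = total − piezometric = 48.325 − 48.28 = 0.045 m.
v = √(2g·h_v) = √(2 × 9.81 × 0.045) = 0.940 m/s.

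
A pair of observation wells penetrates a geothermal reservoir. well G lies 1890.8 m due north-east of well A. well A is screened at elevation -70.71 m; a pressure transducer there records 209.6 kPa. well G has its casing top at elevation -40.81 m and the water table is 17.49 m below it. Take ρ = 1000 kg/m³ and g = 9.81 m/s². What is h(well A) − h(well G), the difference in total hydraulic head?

Δh ≈ 8.96 m

Pressure head at well A: ψ = P/(ρg) = 209.6×1000 / (1000 × 9.81) = 21.37 m.
Total head at well A: h = z + ψ = -70.71 + 21.37 = -49.34 m.
Total head at well G: h = -40.81 − 17.49 = -58.30 m.
Head difference: h(well A) − h(well G) = -49.34 − (-58.30) = 8.96 m.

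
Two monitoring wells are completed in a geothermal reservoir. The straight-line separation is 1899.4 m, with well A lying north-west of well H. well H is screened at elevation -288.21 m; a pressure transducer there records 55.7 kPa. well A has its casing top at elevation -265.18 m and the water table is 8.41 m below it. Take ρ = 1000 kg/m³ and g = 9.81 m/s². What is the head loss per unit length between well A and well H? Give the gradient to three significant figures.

Pressure head at well H: ψ = P/(ρg) = 55.7×1000 / (1000 × 9.81) = 5.68 m.
Total head at well H: h = z + ψ = -288.21 + 5.68 = -282.53 m.
Total head at well A: h = -265.18 − 8.41 = -273.59 m.
Head difference: h(well H) − h(well A) = -282.53 − (-273.59) = -8.94 m.
Hydraulic gradient: i = |Δh| / L = 8.94 / 1899.4 = 0.00471.

i ≈ 0.00471 m/m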